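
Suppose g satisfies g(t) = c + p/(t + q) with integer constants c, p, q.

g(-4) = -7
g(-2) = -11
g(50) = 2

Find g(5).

17

(g(t) − c)(t + q) = p for each data point; the three points give a linear system in c and q, then p follows.
Solving: c = 1, q = -2, p = 48, so g(t) = 1 + 48/(t − 2).
Then g(5) = 1 + 48/3 = 17.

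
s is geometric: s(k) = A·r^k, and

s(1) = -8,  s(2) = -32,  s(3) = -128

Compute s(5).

-2048

Consecutive ratio: -32/(-8) = 4, and -128/(-32) = 4, so r = 4.
Then A·4^1 = -8 gives A = -2, and s(k) = -2·4^k.
s(5) = -2·4^5 = -2048.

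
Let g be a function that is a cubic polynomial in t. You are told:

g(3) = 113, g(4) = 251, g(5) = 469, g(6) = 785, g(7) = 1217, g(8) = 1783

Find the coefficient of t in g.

First differences: 138, 218, 316, 432, 566. Second differences: 80, 98, 116, 134. Third differences: 18, 18, 18.
Level-3 differences are constant, so g has degree 3.
Fitting a degree-3 polynomial gives g(t) = 3t³ + 4t² - t - 1.
The coefficient of t is -1.

-1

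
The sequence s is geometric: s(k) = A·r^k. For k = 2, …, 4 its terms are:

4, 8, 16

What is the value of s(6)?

64

Consecutive ratio: 8/4 = 2, and 16/8 = 2, so r = 2.
Then A·2^2 = 4 gives A = 1, and s(k) = 1·2^k.
s(6) = 1·2^6 = 64.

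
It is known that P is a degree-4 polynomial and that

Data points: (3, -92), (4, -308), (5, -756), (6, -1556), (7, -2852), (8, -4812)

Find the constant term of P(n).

Write P(n) = an^4 + bn³ + cn² + dn + e; the 6 given values yield a linear system in the 5 coefficients.
Solving, P(n) = -n^4 - 2n³ + 5n² - 2n + 4.
The constant term is P(0) = 4.

4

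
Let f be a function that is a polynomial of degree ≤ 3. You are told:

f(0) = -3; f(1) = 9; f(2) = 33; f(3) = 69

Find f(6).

First differences: 12, 24, 36. Second differences: 12, 12.
Level-2 differences are constant, so f has degree 2.
Fitting a degree-2 polynomial gives f(n) = 6n² + 6n - 3.
Then f(6) = 249.

249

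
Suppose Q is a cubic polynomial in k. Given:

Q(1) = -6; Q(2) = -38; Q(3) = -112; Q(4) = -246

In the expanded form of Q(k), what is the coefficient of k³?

Write Q(k) = ak³ + bk² + ck + d; the 4 given values yield a linear system in the 4 coefficients.
Solving, Q(k) = -3k³ - 3k² - 2k + 2.
The coefficient of k³ is -3.

-3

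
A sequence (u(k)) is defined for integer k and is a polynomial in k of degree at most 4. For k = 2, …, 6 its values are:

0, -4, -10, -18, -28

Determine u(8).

-54

First differences: -4, -6, -8, -10. Second differences: -2, -2, -2.
Level-2 differences are constant, so u has degree 2.
Fitting a degree-2 polynomial gives u(k) = -k² + k + 2.
Then u(8) = -54.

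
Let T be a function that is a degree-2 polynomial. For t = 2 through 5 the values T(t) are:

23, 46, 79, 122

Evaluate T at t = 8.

Write T(t) = at² + bt + c; the 4 given values yield a linear system in the 3 coefficients.
Solving, T(t) = 5t² - 2t + 7.
Then T(8) = 311.

311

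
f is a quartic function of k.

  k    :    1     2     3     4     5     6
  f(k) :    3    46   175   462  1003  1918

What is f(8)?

5470

First differences: 43, 129, 287, 541, 915. Second differences: 86, 158, 254, 374. Third differences: 72, 96, 120. Fourth differences: 24, 24.
Level-4 differences are constant, so f has degree 4.
Fitting a degree-4 polynomial gives f(k) = k^4 + 2k³ + 6k² - 4k - 2.
Then f(8) = 5470.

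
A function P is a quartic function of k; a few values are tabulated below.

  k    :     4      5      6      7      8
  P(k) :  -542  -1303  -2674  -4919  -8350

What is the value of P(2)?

Write P(k) = ak^4 + bk³ + ck² + dk + e; the 5 given values yield a linear system in the 5 coefficients.
Solving, P(k) = -2k^4 - 3k² + 4k + 2.
Then P(2) = -34.

-34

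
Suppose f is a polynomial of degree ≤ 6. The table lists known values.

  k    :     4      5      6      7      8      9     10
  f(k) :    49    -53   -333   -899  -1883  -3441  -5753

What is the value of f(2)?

First differences: -102, -280, -566, -984, -1558, -2312. Second differences: -178, -286, -418, -574, -754. Third differences: -108, -132, -156, -180. Fourth differences: -24, -24, -24.
Level-4 differences are constant, so f has degree 4.
Fitting a degree-4 polynomial gives f(k) = -k^4 + 4k³ + 2k² + 5k - 3.
Then f(2) = 31.

31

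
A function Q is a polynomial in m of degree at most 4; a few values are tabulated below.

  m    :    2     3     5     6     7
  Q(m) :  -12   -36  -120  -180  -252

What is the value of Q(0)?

Write Q(m) = am^4 + bm³ + cm² + dm + e; the 5 given values yield a linear system in the 5 coefficients.
Solving, the top 2 coefficients vanish, and Q(m) = -6m² + 6m.
Then Q(0) = 0.

0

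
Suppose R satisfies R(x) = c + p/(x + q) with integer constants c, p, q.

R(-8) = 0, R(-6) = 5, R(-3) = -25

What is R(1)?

-9

(R(x) − c)(x + q) = p for each data point; the three points give a linear system in c and q, then p follows.
Solving: c = -5, q = 4, p = -20, so R(x) = -5 − 20/(x + 4).
Then R(1) = -5 − 20/5 = -9.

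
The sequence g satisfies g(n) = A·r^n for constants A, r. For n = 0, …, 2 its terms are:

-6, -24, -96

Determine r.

Consecutive ratio: -24/(-6) = 4, and -96/(-24) = 4, so r = 4.
Then A·4^0 = -6 gives A = -6, and g(n) = -6·4^n.

4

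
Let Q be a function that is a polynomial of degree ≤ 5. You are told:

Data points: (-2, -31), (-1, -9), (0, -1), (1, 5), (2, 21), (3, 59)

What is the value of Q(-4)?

-165

Write Q(k) = ak^5 + bk^4 + ck³ + dk² + ek + p; the 6 given values yield a linear system in the 6 coefficients.
Solving, the top 2 coefficients vanish, and Q(k) = 2k³ - k² + 5k - 1.
Then Q(-4) = -165.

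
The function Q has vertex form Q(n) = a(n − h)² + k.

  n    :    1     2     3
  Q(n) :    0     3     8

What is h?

First differences 3, 5; second difference 2 = 2a, so a = 1.
Expanding, the n-coefficient is −2ah = -2h; matching it to the data gives h = 0, and then k = -1.
So Q(n) = 1(n + 0)² − 1.
Hence h = 0.

0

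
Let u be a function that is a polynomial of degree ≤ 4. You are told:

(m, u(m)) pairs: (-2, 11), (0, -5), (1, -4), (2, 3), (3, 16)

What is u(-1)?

Write u(m) = am^4 + bm³ + cm² + dm + e; the 5 given values yield a linear system in the 5 coefficients.
Solving, the top 2 coefficients vanish, and u(m) = 3m² - 2m - 5.
Then u(-1) = 0.

0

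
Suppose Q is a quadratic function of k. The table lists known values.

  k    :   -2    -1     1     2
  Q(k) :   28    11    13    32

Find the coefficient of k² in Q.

Write Q(k) = ak² + bk + c; the 4 given values yield a linear system in the 3 coefficients.
Solving, Q(k) = 6k² + k + 6.
The coefficient of k² is 6.

6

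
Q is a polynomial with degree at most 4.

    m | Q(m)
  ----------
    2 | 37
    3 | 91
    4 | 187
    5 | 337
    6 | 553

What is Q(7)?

847

First differences: 54, 96, 150, 216. Second differences: 42, 54, 66. Third differences: 12, 12.
Level-3 differences are constant, so Q has degree 3.
Fitting a degree-3 polynomial gives Q(m) = 2m³ + 3m² + m + 7.
Then Q(7) = 847.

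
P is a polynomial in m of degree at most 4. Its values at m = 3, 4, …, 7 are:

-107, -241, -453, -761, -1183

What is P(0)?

7

First differences: -134, -212, -308, -422. Second differences: -78, -96, -114. Third differences: -18, -18.
Level-3 differences are constant, so P has degree 3.
Fitting a degree-3 polynomial gives P(m) = -3m³ - 3m² - 2m + 7.
Then P(0) = 7.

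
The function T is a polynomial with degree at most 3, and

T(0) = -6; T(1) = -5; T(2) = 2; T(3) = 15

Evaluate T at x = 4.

First differences: 1, 7, 13. Second differences: 6, 6.
Level-2 differences are constant, so T has degree 2.
Extending the table by one column gives the next first difference 19, so T(4) = 15 + 19 = 34.

34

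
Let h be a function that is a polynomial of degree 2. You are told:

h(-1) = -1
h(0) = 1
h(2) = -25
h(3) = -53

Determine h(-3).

-35

Write h(k) = ak² + bk + c; the 4 given values yield a linear system in the 3 coefficients.
Solving, h(k) = -5k² - 3k + 1.
Then h(-3) = -35.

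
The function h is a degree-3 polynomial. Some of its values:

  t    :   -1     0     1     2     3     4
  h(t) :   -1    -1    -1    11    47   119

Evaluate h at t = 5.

Write h(t) = at³ + bt² + ct + d; the 6 given values yield a linear system in the 4 coefficients.
Solving, h(t) = 2t³ - 2t - 1.
Then h(5) = 239.

239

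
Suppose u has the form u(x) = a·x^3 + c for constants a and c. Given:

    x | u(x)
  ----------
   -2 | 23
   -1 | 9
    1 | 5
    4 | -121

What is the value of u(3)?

-47

From u(-2) = 23 and u(-1) = 9: -8a + c = 23 and -1a + c = 9.
Subtracting: 7a = -14, so a = -2; then c = 23 − (-2)·(-8) = 7.
So u(x) = -2x³ + 7, and u(3) = -47.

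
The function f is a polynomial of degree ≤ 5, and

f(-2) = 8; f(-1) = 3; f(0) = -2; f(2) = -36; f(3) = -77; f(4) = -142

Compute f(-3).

Write f(t) = at^5 + bt^4 + ct³ + dt² + et + p; the 6 given values yield a linear system in the 6 coefficients.
Solving, the top 2 coefficients vanish, and f(t) = -t³ - 3t² - 7t - 2.
Then f(-3) = 19.

19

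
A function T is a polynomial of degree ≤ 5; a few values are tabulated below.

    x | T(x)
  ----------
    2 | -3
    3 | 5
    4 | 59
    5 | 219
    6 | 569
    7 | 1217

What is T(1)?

First differences: 8, 54, 160, 350, 648. Second differences: 46, 106, 190, 298. Third differences: 60, 84, 108. Fourth differences: 24, 24.
Level-4 differences are constant, so T has degree 4.
Fitting a degree-4 polynomial gives T(x) = x^4 - 4x³ + 4x² - x - 1.
Then T(1) = -1.

-1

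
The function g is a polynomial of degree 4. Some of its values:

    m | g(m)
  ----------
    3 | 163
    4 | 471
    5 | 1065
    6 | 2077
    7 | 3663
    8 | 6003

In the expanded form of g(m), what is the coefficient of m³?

First differences: 308, 594, 1012, 1586, 2340. Second differences: 286, 418, 574, 754. Third differences: 132, 156, 180. Fourth differences: 24, 24.
Level-4 differences are constant, so g has degree 4.
Fitting a degree-4 polynomial gives g(m) = m^4 + 4m³ - 2m² - m - 5.
The coefficient of m³ is 4.

4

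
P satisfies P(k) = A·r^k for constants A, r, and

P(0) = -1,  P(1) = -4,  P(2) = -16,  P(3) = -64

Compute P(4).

-256

Consecutive ratio: -4/(-1) = 4, and -16/(-4) = 4, so r = 4.
Then A·4^0 = -1 gives A = -1, and P(k) = -1·4^k.
P(4) = -1·4^4 = -256.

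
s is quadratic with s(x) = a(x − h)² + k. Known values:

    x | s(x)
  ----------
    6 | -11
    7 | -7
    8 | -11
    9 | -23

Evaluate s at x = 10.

First differences 4, -4, -12; second difference -8 = 2a, so a = -4.
Expanding, the x-coefficient is −2ah = 8h; matching it to the data gives h = 7, and then k = -7.
So s(x) = -4(x − 7)² − 7.
s(10) = -4·3² − 7 = -43.

-43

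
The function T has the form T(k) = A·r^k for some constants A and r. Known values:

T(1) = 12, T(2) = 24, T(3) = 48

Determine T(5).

192

Consecutive ratio: 24/12 = 2, and 48/24 = 2, so r = 2.
Then A·2^1 = 12 gives A = 6, and T(k) = 6·2^k.
T(5) = 6·2^5 = 192.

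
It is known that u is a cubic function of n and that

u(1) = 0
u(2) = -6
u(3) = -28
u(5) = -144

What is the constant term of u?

Write u(n) = an³ + bn² + cn + d; the 4 given values yield a linear system in the 4 coefficients.
Solving, u(n) = -n³ - 2n² + 7n - 4.
The constant term is u(0) = -4.

-4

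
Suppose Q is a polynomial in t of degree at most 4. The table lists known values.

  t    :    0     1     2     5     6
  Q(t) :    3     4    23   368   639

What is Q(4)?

187

Write Q(t) = at^4 + bt³ + ct² + dt + e; the 5 given values yield a linear system in the 5 coefficients.
Solving, the leading coefficient vanishes, and Q(t) = 3t³ - 2t + 3.
Then Q(4) = 187.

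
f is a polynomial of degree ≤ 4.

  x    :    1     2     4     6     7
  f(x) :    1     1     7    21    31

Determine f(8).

43

Write f(x) = ax^4 + bx³ + cx² + dx + e; the 5 given values yield a linear system in the 5 coefficients.
Solving, the top 2 coefficients vanish, and f(x) = x² - 3x + 3.
Then f(8) = 43.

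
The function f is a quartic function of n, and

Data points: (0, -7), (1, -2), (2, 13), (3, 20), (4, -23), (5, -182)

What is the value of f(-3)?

-142

Write f(n) = an^4 + bn³ + cn² + dn + e; the 6 given values yield a linear system in the 5 coefficients.
Solving, f(n) = -n^4 + 3n³ + 3n² - 7.
Then f(-3) = -142.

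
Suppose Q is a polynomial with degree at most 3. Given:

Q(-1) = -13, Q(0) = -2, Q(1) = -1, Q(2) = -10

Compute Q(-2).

First differences: 11, 1, -9. Second differences: -10, -10.
Level-2 differences are constant, so Q has degree 2.
Fitting a degree-2 polynomial gives Q(x) = -5x² + 6x - 2.
Then Q(-2) = -34.

-34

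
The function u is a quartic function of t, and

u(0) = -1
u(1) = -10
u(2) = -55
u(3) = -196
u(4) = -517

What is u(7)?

-3760

Write u(t) = at^4 + bt³ + ct² + dt + e; the 5 given values yield a linear system in the 5 coefficients.
Solving, u(t) = -t^4 - 4t³ + t² - 5t - 1.
Then u(7) = -3760.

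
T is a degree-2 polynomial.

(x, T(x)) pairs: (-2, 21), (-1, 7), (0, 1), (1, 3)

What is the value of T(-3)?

Write T(x) = ax² + bx + c; the 4 given values yield a linear system in the 3 coefficients.
Solving, T(x) = 4x² - 2x + 1.
Then T(-3) = 43.

43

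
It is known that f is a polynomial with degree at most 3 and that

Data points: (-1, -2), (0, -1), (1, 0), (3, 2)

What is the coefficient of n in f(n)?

1

Write f(n) = an³ + bn² + cn + d; the 4 given values yield a linear system in the 4 coefficients.
Solving, the top 2 coefficients vanish, and f(n) = n - 1.
The coefficient of n is 1.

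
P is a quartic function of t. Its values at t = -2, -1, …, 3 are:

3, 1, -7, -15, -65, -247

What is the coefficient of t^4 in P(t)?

First differences: -2, -8, -8, -50, -182. Second differences: -6, 0, -42, -132. Third differences: 6, -42, -90. Fourth differences: -48, -48.
Level-4 differences are constant, so P has degree 4.
Fitting a degree-4 polynomial gives P(t) = -2t^4 - 3t³ + 2t² - 5t - 7.
The coefficient of t^4 is -2.

-2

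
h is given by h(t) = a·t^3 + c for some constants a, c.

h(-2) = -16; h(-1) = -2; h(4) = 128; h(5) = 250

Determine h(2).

16

From h(-2) = -16 and h(-1) = -2: -8a + c = -16 and -1a + c = -2.
Subtracting: 7a = 14, so a = 2; then c = -16 − 2·(-8) = 0.
So h(t) = 2t³ + 0, and h(2) = 16.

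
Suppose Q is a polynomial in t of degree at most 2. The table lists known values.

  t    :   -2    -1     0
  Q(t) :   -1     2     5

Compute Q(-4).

First differences: 3, 3.
Level-1 differences are constant, so Q has degree 1.
Fitting a degree-1 polynomial gives Q(t) = 3t + 5.
Then Q(-4) = -7.

-7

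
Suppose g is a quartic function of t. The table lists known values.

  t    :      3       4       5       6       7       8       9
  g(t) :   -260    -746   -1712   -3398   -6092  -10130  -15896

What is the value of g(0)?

-2

First differences: -486, -966, -1686, -2694, -4038, -5766. Second differences: -480, -720, -1008, -1344, -1728. Third differences: -240, -288, -336, -384. Fourth differences: -48, -48, -48.
Level-4 differences are constant, so g has degree 4.
Fitting a degree-4 polynomial gives g(t) = -2t^4 - 4t³ + 2t² - 2t - 2.
Then g(0) = -2.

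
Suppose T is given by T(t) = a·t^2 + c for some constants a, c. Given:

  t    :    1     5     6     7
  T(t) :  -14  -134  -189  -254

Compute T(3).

From T(1) = -14 and T(5) = -134: 1a + c = -14 and 25a + c = -134.
Subtracting: 24a = -120, so a = -5; then c = -14 − (-5)·1 = -9.
So T(t) = -5t² − 9, and T(3) = -54.

-54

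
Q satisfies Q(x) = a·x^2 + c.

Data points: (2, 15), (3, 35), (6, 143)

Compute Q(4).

From Q(2) = 15 and Q(3) = 35: 4a + c = 15 and 9a + c = 35.
Subtracting: 5a = 20, so a = 4; then c = 15 − 4·4 = -1.
So Q(x) = 4x² − 1, and Q(4) = 63.

63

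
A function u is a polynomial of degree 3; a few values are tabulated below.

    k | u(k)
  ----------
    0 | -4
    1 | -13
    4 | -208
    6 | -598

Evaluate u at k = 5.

-369

Write u(k) = ak³ + bk² + ck + d; the 4 given values yield a linear system in the 4 coefficients.
Solving, u(k) = -2k³ - 4k² - 3k - 4.
Then u(5) = -369.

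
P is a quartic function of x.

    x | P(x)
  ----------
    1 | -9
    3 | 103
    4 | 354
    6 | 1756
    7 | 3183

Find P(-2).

-12

Write P(x) = ax^4 + bx³ + cx² + dx + e; the 5 given values yield a linear system in the 5 coefficients.
Solving, P(x) = x^4 + 3x³ - 4x² - 7x - 2.
Then P(-2) = -12.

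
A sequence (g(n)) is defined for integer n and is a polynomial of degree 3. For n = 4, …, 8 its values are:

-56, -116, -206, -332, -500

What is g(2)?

First differences: -60, -90, -126, -168. Second differences: -30, -36, -42. Third differences: -6, -6.
Level-3 differences are constant, so g has degree 3.
Fitting a degree-3 polynomial gives g(n) = -n³ + n + 4.
Then g(2) = -2.

-2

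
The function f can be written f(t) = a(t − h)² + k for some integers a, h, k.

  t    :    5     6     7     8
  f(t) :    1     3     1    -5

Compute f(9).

-15

First differences 2, -2, -6; second difference -4 = 2a, so a = -2.
Expanding, the t-coefficient is −2ah = 4h; matching it to the data gives h = 6, and then k = 3.
So f(t) = -2(t − 6)² + 3.
f(9) = -2·3² + 3 = -15.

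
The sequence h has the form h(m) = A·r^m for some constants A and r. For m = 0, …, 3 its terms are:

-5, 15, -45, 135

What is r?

Consecutive ratio: 15/(-5) = -3, and -45/15 = -3, so r = -3.
Then A·(-3)^0 = -5 gives A = -5, and h(m) = -5·(-3)^m.

-3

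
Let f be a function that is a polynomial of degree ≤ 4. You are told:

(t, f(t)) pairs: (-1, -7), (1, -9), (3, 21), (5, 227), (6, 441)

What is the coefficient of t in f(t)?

-4

Write f(t) = at^4 + bt³ + ct² + dt + e; the 5 given values yield a linear system in the 5 coefficients.
Solving, the leading coefficient vanishes, and f(t) = 3t³ - 5t² - 4t - 3.
The coefficient of t is -4.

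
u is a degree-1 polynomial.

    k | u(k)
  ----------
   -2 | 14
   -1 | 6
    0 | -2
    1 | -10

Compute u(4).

-34

Write u(k) = ak + b; the 4 given values yield a linear system in the 2 coefficients.
Solving, u(k) = -8k - 2.
Then u(4) = -34.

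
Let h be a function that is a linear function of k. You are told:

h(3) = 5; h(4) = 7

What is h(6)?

11

Write h(k) = ak + b; the 2 given values yield a linear system in the 2 coefficients.
Solving, h(k) = 2k - 1.
Then h(6) = 11.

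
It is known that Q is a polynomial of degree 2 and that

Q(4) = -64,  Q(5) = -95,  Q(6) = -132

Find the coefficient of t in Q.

-4

Write Q(t) = at² + bt + c; the 3 given values yield a linear system in the 3 coefficients.
Solving, Q(t) = -3t² - 4t.
The coefficient of t is -4.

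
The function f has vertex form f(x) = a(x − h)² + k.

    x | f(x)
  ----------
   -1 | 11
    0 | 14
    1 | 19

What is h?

-2

First differences 3, 5; second difference 2 = 2a, so a = 1.
Expanding, the x-coefficient is −2ah = -2h; matching it to the data gives h = -2, and then k = 10.
So f(x) = 1(x + 2)² + 10.
Hence h = -2.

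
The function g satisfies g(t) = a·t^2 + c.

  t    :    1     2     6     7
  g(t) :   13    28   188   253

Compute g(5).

133

From g(1) = 13 and g(2) = 28: 1a + c = 13 and 4a + c = 28.
Subtracting: 3a = 15, so a = 5; then c = 13 − 5·1 = 8.
So g(t) = 5t² + 8, and g(5) = 133.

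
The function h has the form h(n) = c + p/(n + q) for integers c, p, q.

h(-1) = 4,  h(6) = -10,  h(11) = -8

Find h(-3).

(h(n) − c)(n + q) = p for each data point; the three points give a linear system in c and q, then p follows.
Solving: c = -6, q = -1, p = -20, so h(n) = -6 − 20/(n − 1).
Then h(-3) = -6 − 20/(-4) = -1.

-1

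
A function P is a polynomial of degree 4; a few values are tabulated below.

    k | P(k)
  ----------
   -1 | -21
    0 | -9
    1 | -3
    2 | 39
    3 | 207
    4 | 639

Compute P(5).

1521

Write P(k) = ak^4 + bk³ + ck² + dk + e; the 6 given values yield a linear system in the 5 coefficients.
Solving, P(k) = 2k^4 + 3k³ - 5k² + 6k - 9.
Then P(5) = 1521.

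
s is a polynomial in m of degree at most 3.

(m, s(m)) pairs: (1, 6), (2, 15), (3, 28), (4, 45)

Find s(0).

First differences: 9, 13, 17. Second differences: 4, 4.
Level-2 differences are constant, so s has degree 2.
Fitting a degree-2 polynomial gives s(m) = 2m² + 3m + 1.
Then s(0) = 1.

1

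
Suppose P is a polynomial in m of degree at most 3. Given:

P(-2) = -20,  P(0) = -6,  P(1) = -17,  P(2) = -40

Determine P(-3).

Write P(m) = am³ + bm² + cm + d; the 4 given values yield a linear system in the 4 coefficients.
Solving, the leading coefficient vanishes, and P(m) = -6m² - 5m - 6.
Then P(-3) = -45.

-45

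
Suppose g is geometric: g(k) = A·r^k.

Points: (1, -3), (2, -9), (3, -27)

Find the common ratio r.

Consecutive ratio: -9/(-3) = 3, and -27/(-9) = 3, so r = 3.
Then A·3^1 = -3 gives A = -1, and g(k) = -1·3^k.

3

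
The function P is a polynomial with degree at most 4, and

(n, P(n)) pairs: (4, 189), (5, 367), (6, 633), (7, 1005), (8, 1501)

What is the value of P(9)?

First differences: 178, 266, 372, 496. Second differences: 88, 106, 124. Third differences: 18, 18.
Level-3 differences are constant, so P has degree 3.
Extending the table by one column gives the next first difference 638, so P(9) = 1501 + 638 = 2139.

2139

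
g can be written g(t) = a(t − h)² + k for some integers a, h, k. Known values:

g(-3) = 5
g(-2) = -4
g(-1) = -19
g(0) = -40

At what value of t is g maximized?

-4

First differences -9, -15, -21; second difference -6 = 2a, so a = -3.
Expanding, the t-coefficient is −2ah = 6h; matching it to the data gives h = -4, and then k = 8.
So g(t) = -3(t + 4)² + 8.
Hence h = -4.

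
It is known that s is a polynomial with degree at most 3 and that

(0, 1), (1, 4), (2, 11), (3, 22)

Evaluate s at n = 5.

First differences: 3, 7, 11. Second differences: 4, 4.
Level-2 differences are constant, so s has degree 2.
Fitting a degree-2 polynomial gives s(n) = 2n² + n + 1.
Then s(5) = 56.

56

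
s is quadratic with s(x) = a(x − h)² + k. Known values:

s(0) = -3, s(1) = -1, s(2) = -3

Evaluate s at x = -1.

First differences 2, -2; second difference -4 = 2a, so a = -2.
Expanding, the x-coefficient is −2ah = 4h; matching it to the data gives h = 1, and then k = -1.
So s(x) = -2(x − 1)² − 1.
s(-1) = -2·(-2)² − 1 = -9.

-9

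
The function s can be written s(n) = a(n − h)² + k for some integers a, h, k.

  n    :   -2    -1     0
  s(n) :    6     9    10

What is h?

First differences 3, 1; second difference -2 = 2a, so a = -1.
Expanding, the n-coefficient is −2ah = 2h; matching it to the data gives h = 0, and then k = 10.
So s(n) = -1(n + 0)² + 10.
Hence h = 0.

0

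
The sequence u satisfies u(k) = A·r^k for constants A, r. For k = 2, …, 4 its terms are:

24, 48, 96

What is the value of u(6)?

384

Consecutive ratio: 48/24 = 2, and 96/48 = 2, so r = 2.
Then A·2^2 = 24 gives A = 6, and u(k) = 6·2^k.
u(6) = 6·2^6 = 384.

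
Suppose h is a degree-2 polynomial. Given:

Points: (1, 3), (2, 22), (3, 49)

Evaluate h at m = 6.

Write h(m) = am² + bm + c; the 3 given values yield a linear system in the 3 coefficients.
Solving, h(m) = 4m² + 7m - 8.
Then h(6) = 178.

178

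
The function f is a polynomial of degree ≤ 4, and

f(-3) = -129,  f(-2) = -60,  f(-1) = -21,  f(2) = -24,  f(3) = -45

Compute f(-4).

-234

Write f(x) = ax^4 + bx³ + cx² + dx + e; the 5 given values yield a linear system in the 5 coefficients.
Solving, the leading coefficient vanishes, and f(x) = x³ - 9x² + 5x - 6.
Then f(-4) = -234.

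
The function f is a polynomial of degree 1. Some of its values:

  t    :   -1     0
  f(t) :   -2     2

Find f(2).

Write f(t) = at + b; the 2 given values yield a linear system in the 2 coefficients.
Solving, f(t) = 4t + 2.
Then f(2) = 10.

10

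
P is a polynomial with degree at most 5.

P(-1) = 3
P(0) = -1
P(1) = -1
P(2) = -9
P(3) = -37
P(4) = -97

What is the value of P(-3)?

71

Write P(x) = ax^5 + bx^4 + cx³ + dx² + ex + p; the 6 given values yield a linear system in the 6 coefficients.
Solving, the top 2 coefficients vanish, and P(x) = -2x³ + 2x² - 1.
Then P(-3) = 71.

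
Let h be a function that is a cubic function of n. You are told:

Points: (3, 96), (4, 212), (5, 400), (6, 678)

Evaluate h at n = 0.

Write h(n) = an³ + bn² + cn + d; the 4 given values yield a linear system in the 4 coefficients.
Solving, h(n) = 3n³ + 5n.
Then h(0) = 0.

0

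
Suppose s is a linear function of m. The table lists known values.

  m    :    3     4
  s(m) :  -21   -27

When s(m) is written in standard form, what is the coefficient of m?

Write s(m) = am + b; the 2 given values yield a linear system in the 2 coefficients.
Solving, s(m) = -6m - 3.
The coefficient of m is -6.

-6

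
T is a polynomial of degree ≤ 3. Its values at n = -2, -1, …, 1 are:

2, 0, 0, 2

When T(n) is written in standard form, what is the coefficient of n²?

1

Write T(n) = an³ + bn² + cn + d; the 4 given values yield a linear system in the 4 coefficients.
Solving, the leading coefficient vanishes, and T(n) = n² + n.
The coefficient of n² is 1.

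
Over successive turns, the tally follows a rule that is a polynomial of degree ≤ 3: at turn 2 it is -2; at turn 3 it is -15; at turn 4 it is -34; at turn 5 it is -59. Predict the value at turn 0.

Write the value at t as P(t).
First differences: -13, -19, -25. Second differences: -6, -6.
Level-2 differences are constant, so P has degree 2.
Fitting a degree-2 polynomial gives P(t) = -3t² + 2t + 6.
Then P(0) = 6.

6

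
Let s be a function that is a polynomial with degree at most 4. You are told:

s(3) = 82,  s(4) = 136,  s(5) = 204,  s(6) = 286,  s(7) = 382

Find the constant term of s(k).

4

First differences: 54, 68, 82, 96. Second differences: 14, 14, 14.
Level-2 differences are constant, so s has degree 2.
Fitting a degree-2 polynomial gives s(k) = 7k² + 5k + 4.
The constant term is s(0) = 4.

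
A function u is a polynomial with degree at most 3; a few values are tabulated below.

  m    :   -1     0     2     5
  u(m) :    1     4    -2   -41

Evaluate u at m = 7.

-87

Write u(m) = am³ + bm² + cm + d; the 4 given values yield a linear system in the 4 coefficients.
Solving, the leading coefficient vanishes, and u(m) = -2m² + m + 4.
Then u(7) = -87.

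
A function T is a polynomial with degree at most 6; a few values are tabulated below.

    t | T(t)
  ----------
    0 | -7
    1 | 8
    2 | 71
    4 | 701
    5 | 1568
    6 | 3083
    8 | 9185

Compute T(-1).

Write T(t) = at^6 + bt^5 + ct^4 + dt³ + et² + pt + q; the 7 given values yield a linear system in the 7 coefficients.
Solving, the top 2 coefficients vanish, and T(t) = 2t^4 + t³ + 7t² + 5t - 7.
Then T(-1) = -4.

-4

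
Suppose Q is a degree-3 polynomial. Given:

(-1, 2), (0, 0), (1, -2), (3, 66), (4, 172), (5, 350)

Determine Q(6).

618

Write Q(k) = ak³ + bk² + ck + d; the 6 given values yield a linear system in the 4 coefficients.
Solving, Q(k) = 3k³ - 5k.
Then Q(6) = 618.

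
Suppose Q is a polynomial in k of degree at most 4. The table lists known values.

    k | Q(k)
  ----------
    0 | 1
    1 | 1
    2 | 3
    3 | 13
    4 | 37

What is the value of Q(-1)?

-3

First differences: 0, 2, 10, 24. Second differences: 2, 8, 14. Third differences: 6, 6.
Level-3 differences are constant, so Q has degree 3.
Fitting a degree-3 polynomial gives Q(k) = k³ - 2k² + k + 1.
Then Q(-1) = -3.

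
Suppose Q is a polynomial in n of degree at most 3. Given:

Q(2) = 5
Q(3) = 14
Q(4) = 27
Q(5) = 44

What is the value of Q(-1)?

First differences: 9, 13, 17. Second differences: 4, 4.
Level-2 differences are constant, so Q has degree 2.
Fitting a degree-2 polynomial gives Q(n) = 2n² - n - 1.
Then Q(-1) = 2.

2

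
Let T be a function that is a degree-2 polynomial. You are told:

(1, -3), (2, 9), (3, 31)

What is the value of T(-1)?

Write T(k) = ak² + bk + c; the 3 given values yield a linear system in the 3 coefficients.
Solving, T(k) = 5k² - 3k - 5.
Then T(-1) = 3.

3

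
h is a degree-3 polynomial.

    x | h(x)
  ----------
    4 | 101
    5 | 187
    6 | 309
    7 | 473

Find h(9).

951

Write h(x) = ax³ + bx² + cx + d; the 4 given values yield a linear system in the 4 coefficients.
Solving, h(x) = x³ + 3x² - 2x - 3.
Then h(9) = 951.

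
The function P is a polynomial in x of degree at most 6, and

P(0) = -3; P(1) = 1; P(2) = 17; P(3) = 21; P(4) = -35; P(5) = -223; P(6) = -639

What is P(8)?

-2659

First differences: 4, 16, 4, -56, -188, -416. Second differences: 12, -12, -60, -132, -228. Third differences: -24, -48, -72, -96. Fourth differences: -24, -24, -24.
Level-4 differences are constant, so P has degree 4.
Fitting a degree-4 polynomial gives P(x) = -x^4 + 2x³ + 7x² - 4x - 3.
Then P(8) = -2659.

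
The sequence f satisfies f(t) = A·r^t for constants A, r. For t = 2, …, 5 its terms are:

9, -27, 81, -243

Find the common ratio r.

-3

Consecutive ratio: -27/9 = -3, and 81/(-27) = -3, so r = -3.
Then A·(-3)^2 = 9 gives A = 1, and f(t) = 1·(-3)^t.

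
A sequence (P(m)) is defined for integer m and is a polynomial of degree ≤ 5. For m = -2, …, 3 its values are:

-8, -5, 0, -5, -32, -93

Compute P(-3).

3

First differences: 3, 5, -5, -27, -61. Second differences: 2, -10, -22, -34. Third differences: -12, -12, -12.
Level-3 differences are constant, so P has degree 3.
Fitting a degree-3 polynomial gives P(m) = -2m³ - 5m² + 2m.
Then P(-3) = 3.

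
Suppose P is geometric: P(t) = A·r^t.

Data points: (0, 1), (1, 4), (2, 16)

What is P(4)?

256

Consecutive ratio: 4/1 = 4, and 16/4 = 4, so r = 4.
Then A·4^0 = 1 gives A = 1, and P(t) = 1·4^t.
P(4) = 1·4^4 = 256.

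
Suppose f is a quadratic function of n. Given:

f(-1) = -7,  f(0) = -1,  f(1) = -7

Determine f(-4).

Write f(n) = an² + bn + c; the 3 given values yield a linear system in the 3 coefficients.
Solving, f(n) = -6n² - 1.
Then f(-4) = -97.

-97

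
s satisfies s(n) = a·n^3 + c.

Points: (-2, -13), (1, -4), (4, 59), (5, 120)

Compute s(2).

From s(-2) = -13 and s(1) = -4: -8a + c = -13 and 1a + c = -4.
Subtracting: 9a = 9, so a = 1; then c = -13 − 1·(-8) = -5.
So s(n) = 1n³ − 5, and s(2) = 3.

3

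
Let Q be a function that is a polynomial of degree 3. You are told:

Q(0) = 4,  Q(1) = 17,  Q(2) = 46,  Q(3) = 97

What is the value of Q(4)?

Write Q(t) = at³ + bt² + ct + d; the 4 given values yield a linear system in the 4 coefficients.
Solving, Q(t) = t³ + 5t² + 7t + 4.
Then Q(4) = 176.

176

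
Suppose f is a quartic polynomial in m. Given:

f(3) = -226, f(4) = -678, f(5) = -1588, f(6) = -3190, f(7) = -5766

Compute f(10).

Write f(m) = am^4 + bm³ + cm² + dm + e; the 5 given values yield a linear system in the 5 coefficients.
Solving, f(m) = -2m^4 - 3m³ + m² + 2m + 2.
Then f(10) = -22878.

-22878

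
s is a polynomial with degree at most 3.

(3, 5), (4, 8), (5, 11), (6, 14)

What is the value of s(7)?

Write s(t) = at³ + bt² + ct + d; the 4 given values yield a linear system in the 4 coefficients.
Solving, the top 2 coefficients vanish, and s(t) = 3t - 4.
Then s(7) = 17.

17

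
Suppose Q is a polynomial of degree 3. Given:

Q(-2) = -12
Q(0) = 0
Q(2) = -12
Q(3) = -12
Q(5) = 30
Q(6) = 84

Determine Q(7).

168

Write Q(m) = am³ + bm² + cm + d; the 6 given values yield a linear system in the 4 coefficients.
Solving, Q(m) = m³ - 3m² - 4m.
Then Q(7) = 168.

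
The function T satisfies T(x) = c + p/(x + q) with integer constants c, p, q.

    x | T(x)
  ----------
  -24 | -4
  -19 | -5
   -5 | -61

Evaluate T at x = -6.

(T(x) − c)(x + q) = p for each data point; the three points give a linear system in c and q, then p follows.
Solving: c = -1, q = 4, p = 60, so T(x) = -1 + 60/(x + 4).
Then T(-6) = -1 + 60/(-2) = -31.

-31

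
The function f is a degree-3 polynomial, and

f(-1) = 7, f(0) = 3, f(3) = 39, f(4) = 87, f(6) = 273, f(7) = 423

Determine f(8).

619

Write f(k) = ak³ + bk² + ck + d; the 6 given values yield a linear system in the 4 coefficients.
Solving, f(k) = k³ + 2k² - 3k + 3.
Then f(8) = 619.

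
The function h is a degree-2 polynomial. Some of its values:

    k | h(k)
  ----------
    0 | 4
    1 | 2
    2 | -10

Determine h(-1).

-4

Write h(k) = ak² + bk + c; the 3 given values yield a linear system in the 3 coefficients.
Solving, h(k) = -5k² + 3k + 4.
Then h(-1) = -4.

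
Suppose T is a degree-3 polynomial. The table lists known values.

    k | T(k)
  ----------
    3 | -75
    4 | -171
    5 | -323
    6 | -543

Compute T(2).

Write T(k) = ak³ + bk² + ck + d; the 4 given values yield a linear system in the 4 coefficients.
Solving, T(k) = -2k³ - 4k² + 6k - 3.
Then T(2) = -23.

-23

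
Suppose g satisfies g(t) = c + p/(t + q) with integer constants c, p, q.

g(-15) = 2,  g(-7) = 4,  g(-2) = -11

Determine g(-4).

(g(t) − c)(t + q) = p for each data point; the three points give a linear system in c and q, then p follows.
Solving: c = 1, q = 3, p = -12, so g(t) = 1 − 12/(t + 3).
Then g(-4) = 1 − 12/(-1) = 13.

13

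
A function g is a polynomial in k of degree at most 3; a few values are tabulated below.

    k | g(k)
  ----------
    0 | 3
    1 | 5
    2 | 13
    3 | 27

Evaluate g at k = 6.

105

First differences: 2, 8, 14. Second differences: 6, 6.
Level-2 differences are constant, so g has degree 2.
Fitting a degree-2 polynomial gives g(k) = 3k² - k + 3.
Then g(6) = 105.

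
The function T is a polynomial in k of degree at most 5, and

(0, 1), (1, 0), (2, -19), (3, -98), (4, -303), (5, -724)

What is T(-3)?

First differences: -1, -19, -79, -205, -421. Second differences: -18, -60, -126, -216. Third differences: -42, -66, -90. Fourth differences: -24, -24.
Level-4 differences are constant, so T has degree 4.
Fitting a degree-4 polynomial gives T(k) = -k^4 - k³ + k² + 1.
Then T(-3) = -44.

-44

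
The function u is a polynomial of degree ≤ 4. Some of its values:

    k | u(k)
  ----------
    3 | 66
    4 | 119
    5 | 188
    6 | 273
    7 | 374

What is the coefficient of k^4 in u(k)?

Write u(k) = ak^4 + bk³ + ck² + dk + e; the 5 given values yield a linear system in the 5 coefficients.
Solving, the top 2 coefficients vanish, and u(k) = 8k² - 3k + 3.
The coefficient of k^4 is 0.

0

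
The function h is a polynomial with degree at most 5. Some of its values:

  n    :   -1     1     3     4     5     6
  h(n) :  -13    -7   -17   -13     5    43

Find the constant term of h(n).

-5

Write h(n) = an^5 + bn^4 + cn³ + dn² + en + p; the 6 given values yield a linear system in the 6 coefficients.
Solving, the top 2 coefficients vanish, and h(n) = n³ - 5n² + 2n - 5.
The constant term is h(0) = -5.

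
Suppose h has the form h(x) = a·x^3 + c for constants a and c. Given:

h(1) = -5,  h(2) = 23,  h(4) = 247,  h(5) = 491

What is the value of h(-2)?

-41

From h(1) = -5 and h(2) = 23: 1a + c = -5 and 8a + c = 23.
Subtracting: 7a = 28, so a = 4; then c = -5 − 4·1 = -9.
So h(x) = 4x³ − 9, and h(-2) = -41.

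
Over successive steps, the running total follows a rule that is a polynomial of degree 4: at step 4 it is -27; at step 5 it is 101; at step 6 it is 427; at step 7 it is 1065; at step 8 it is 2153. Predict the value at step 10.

Write the value at m as Q(m).
Write Q(m) = am^4 + bm³ + cm² + dm + e; the 5 given values yield a linear system in the 5 coefficients.
Solving, Q(m) = m^4 - 3m³ - 7m² + 5m + 1.
Then Q(10) = 6351.

6351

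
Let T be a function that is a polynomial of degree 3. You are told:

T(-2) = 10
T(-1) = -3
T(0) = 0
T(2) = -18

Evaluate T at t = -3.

Write T(t) = at³ + bt² + ct + d; the 4 given values yield a linear system in the 4 coefficients.
Solving, T(t) = -3t³ - t² + 5t.
Then T(-3) = 57.

57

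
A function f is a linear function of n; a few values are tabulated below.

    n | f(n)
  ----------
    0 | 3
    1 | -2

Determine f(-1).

Write f(n) = an + b; the 2 given values yield a linear system in the 2 coefficients.
Solving, f(n) = -5n + 3.
Then f(-1) = 8.

8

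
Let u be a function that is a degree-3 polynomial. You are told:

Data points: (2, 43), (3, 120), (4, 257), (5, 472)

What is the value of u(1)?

Write u(n) = an³ + bn² + cn + d; the 4 given values yield a linear system in the 4 coefficients.
Solving, u(n) = 3n³ + 3n² + 5n - 3.
Then u(1) = 8.

8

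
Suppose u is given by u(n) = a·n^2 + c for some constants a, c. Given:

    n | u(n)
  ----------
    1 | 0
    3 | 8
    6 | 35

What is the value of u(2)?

From u(1) = 0 and u(3) = 8: 1a + c = 0 and 9a + c = 8.
Subtracting: 8a = 8, so a = 1; then c = 0 − 1·1 = -1.
So u(n) = 1n² − 1, and u(2) = 3.

3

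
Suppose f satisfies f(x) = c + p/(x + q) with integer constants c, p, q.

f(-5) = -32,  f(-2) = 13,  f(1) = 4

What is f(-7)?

-12

(f(x) − c)(x + q) = p for each data point; the three points give a linear system in c and q, then p follows.
Solving: c = -2, q = 4, p = 30, so f(x) = -2 + 30/(x + 4).
Then f(-7) = -2 + 30/(-3) = -12.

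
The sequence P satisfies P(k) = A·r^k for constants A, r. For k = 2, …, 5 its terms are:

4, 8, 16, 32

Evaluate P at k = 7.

128

Consecutive ratio: 8/4 = 2, and 16/8 = 2, so r = 2.
Then A·2^2 = 4 gives A = 1, and P(k) = 1·2^k.
P(7) = 1·2^7 = 128.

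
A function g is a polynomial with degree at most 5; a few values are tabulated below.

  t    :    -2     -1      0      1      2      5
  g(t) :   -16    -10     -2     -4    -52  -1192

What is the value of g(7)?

Write g(t) = at^5 + bt^4 + ct³ + dt² + et + p; the 6 given values yield a linear system in the 6 coefficients.
Solving, the leading coefficient vanishes, and g(t) = -t^4 - 4t³ - 4t² + 7t - 2.
Then g(7) = -3922.

-3922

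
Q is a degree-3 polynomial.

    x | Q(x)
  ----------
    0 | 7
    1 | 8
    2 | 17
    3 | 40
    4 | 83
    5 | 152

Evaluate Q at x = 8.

Write Q(x) = ax³ + bx² + cx + d; the 6 given values yield a linear system in the 4 coefficients.
Solving, Q(x) = x³ + x² - x + 7.
Then Q(8) = 575.

575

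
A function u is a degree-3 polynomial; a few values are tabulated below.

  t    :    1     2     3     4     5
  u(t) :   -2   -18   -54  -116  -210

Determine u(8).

Write u(t) = at³ + bt² + ct + d; the 5 given values yield a linear system in the 4 coefficients.
Solving, u(t) = -t³ - 4t² + 3t.
Then u(8) = -744.

-744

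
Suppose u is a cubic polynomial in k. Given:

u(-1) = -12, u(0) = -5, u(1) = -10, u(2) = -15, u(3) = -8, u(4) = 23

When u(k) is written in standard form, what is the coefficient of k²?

-6

Write u(k) = ak³ + bk² + ck + d; the 6 given values yield a linear system in the 4 coefficients.
Solving, u(k) = 2k³ - 6k² - k - 5.
The coefficient of k² is -6.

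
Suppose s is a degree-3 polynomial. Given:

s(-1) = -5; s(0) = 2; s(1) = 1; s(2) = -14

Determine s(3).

-49

Write s(n) = an³ + bn² + cn + d; the 4 given values yield a linear system in the 4 coefficients.
Solving, s(n) = -n³ - 4n² + 4n + 2.
Then s(3) = -49.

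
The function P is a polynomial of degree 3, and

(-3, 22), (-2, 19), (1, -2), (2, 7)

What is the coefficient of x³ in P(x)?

1

Write P(x) = ax³ + bx² + cx + d; the 4 given values yield a linear system in the 4 coefficients.
Solving, P(x) = x³ + 3x² - 7x + 1.
The coefficient of x³ is 1.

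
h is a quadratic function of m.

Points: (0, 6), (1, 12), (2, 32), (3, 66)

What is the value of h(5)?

Write h(m) = am² + bm + c; the 4 given values yield a linear system in the 3 coefficients.
Solving, h(m) = 7m² - m + 6.
Then h(5) = 176.

176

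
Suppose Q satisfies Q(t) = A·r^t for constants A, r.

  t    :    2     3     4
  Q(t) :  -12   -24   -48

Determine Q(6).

Consecutive ratio: -24/(-12) = 2, and -48/(-24) = 2, so r = 2.
Then A·2^2 = -12 gives A = -3, and Q(t) = -3·2^t.
Q(6) = -3·2^6 = -192.

-192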